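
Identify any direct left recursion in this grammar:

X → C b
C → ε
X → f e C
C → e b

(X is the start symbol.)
Direct left recursion occurs when N → N α for some non-terminal N (the right-hand side begins with the left-hand side itself).

X → C b: starts with C
C → ε: starts with ε
X → f e C: starts with f
C → e b: starts with e

No direct left recursion found.

Answer: No direct left recursion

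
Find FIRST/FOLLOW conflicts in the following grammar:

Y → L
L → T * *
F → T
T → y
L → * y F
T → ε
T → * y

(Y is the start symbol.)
Nullable non-terminals: F, T.
F has a nullable alternative but only one production, so nothing to check.

T: nullable alternative(s) T → ε; FOLLOW(T) = { $, '*' }
  T → y: FIRST \ {ε} = { 'y' } — disjoint from FOLLOW(T)
  T → ε: FIRST \ {ε} = { } — this is the only nullable alternative, skip
  T → * y: FIRST \ {ε} = { '*' } — overlaps FOLLOW(T) on { '*' }: CONFLICT

L, Y have no nullable alternative, so no FIRST/FOLLOW check is needed there.

So the grammar has 1 FIRST/FOLLOW conflict (marked CONFLICT above).

Answer: Yes. T → '*' y with FOLLOW(T) on { '*' }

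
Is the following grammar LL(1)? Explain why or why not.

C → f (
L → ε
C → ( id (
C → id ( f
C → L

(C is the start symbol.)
A grammar is LL(1) if for each non-terminal N with multiple productions, the predict sets of those productions are pairwise disjoint, where PREDICT(N → α) = (FIRST(α) \ {ε}) ∪ (FOLLOW(N) if α ⇒* ε).

Relevant sets:
  FIRST(L) = { ε }
  FOLLOW(C) = { $ }

For C:
  PREDICT(C → f '(') = { 'f' }
  PREDICT(C → '(' id '(') = { '(' }
  PREDICT(C → id '(' f) = { 'id' }
  PREDICT(C → L) = { $ }
L has a single production, so nothing to check there.

All predict sets are disjoint. The grammar IS LL(1).

Answer: Yes, the grammar is LL(1).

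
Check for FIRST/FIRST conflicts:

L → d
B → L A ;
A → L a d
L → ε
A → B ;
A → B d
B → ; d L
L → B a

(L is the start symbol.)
A FIRST/FIRST conflict occurs when two productions N → α and N → β for the same non-terminal have FIRST(α) ∩ FIRST(β) ≠ ∅ (with ε ∈ FIRST of a nullable right-hand side, so two nullable alternatives also conflict).

FIRST sets of the non-terminals at (or reachable through a nullable prefix from) the front of some alternative:
  FIRST(B) = { ';', 'a', 'd' }
  FIRST(L) = { ';', 'a', 'd', ε }
  FIRST(A) = { ';', 'a', 'd' }

Productions for L:
  L → d: FIRST = { 'd' }
  L → ε: FIRST = { ε }
  L → B a: FIRST = { ';', 'a', 'd' }
Productions for B:
  B → L A ;: FIRST = { ';', 'a', 'd' }
  B → ; d L: FIRST = { ';' }
Productions for A:
  A → L a d: FIRST = { ';', 'a', 'd' }
  A → B ;: FIRST = { ';', 'a', 'd' }
  A → B d: FIRST = { ';', 'a', 'd' }

Conflict for L: L → d and L → B a
  Overlap: { 'd' }
Conflict for B: B → L A ; and B → ; d L
  Overlap: { ';' }
Conflict for A: A → L a d and A → B ;
  Overlap: { ';', 'a', 'd' }
Conflict for A: A → L a d and A → B d
  Overlap: { ';', 'a', 'd' }
Conflict for A: A → B ; and A → B d
  Overlap: { ';', 'a', 'd' }

Answer: Yes. L → d / L → B a on { 'd' }; B → L A ';' / B → ';' d L on { ';' }; A → L a d / A → B ';' on { ';', 'a', 'd' }; A → L a d / A → B d on { ';', 'a', 'd' }; A → B ';' / A → B d on { ';', 'a', 'd' }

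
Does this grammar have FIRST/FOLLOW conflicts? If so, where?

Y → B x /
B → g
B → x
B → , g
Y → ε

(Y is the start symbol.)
Nullable non-terminals: Y.
FIRST sets used below: FIRST(B) = { ',', 'g', 'x' }

Y: nullable alternative(s) Y → ε; FOLLOW(Y) = { $ }
  Y → B x /: FIRST \ {ε} = { ',', 'g', 'x' } — disjoint from FOLLOW(Y)
  Y → ε: FIRST \ {ε} = { } — this is the only nullable alternative, skip

B has no nullable alternative, so no FIRST/FOLLOW check is needed there.

No FIRST/FOLLOW conflicts found.

Answer: No FIRST/FOLLOW conflicts.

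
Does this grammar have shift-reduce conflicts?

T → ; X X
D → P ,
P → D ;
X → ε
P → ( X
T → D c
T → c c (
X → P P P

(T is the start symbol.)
Yes — I1: [X → .] vs [P → . ( X]; I2: [X → .] vs [P → . ( X]; I14: [X → .] vs [P → . ( X]; I17: [X → P P P .] vs [D → P . ,]

A shift-reduce conflict occurs when an LR(0) state has both:
  - a complete (reduce) item [A → α .] (dot at the end), and
  - a shift item [B → β . c γ] (dot before a terminal).

Augment with T' → T and build the canonical LR(0) collection (I0 = CLOSURE({[T' → . T]}), then GOTO on every symbol after a dot until no new states appear). It has 19 states:
  I0: { [D → . P ,], [P → . ( X], [P → . D ;], [T → . ; X X], [T → . D c], [T → . c c (], [T' → . T] }  — shift
  I1: { [D → . P ,], [P → ( . X], [P → . ( X], [P → . D ;], [X → . P P P], [X → .] }  — shift, reduce
  I2: { [D → . P ,], [P → . ( X], [P → . D ;], [T → ; . X X], [X → . P P P], [X → .] }  — shift, reduce
  I3: { [P → D . ;], [T → D . c] }  — shift
  I4: { [D → P . ,] }  — shift
  I5: { [T' → T .] }  — accept
  I6: { [T → c . c (] }  — shift
  I7: { [T → c c . (] }  — shift
  I8: { [T → c c ( .] }  — reduce
  I9: { [D → P , .] }  — reduce
  I10: { [P → D ; .] }  — reduce
  I11: { [T → D c .] }  — reduce
  I12: { [P → D . ;] }  — shift
  I13: { [D → . P ,], [D → P . ,], [P → . ( X], [P → . D ;], [X → P . P P] }  — shift
  I14: { [D → . P ,], [P → . ( X], [P → . D ;], [T → ; X . X], [X → . P P P], [X → .] }  — shift, reduce
  I15: { [T → ; X X .] }  — reduce
  I16: { [D → . P ,], [D → P . ,], [P → . ( X], [P → . D ;], [X → P P . P] }  — shift
  I17: { [D → P . ,], [X → P P P .] }  — shift, reduce
  I18: { [P → ( X .] }  — reduce

I1 contains reduce item [X → .] and shift item [P → . ( X] — shift-reduce conflict.
I2 contains reduce item [X → .] and shift item [P → . ( X] — shift-reduce conflict.
I14 contains reduce item [X → .] and shift item [P → . ( X] — shift-reduce conflict.
I17 contains reduce item [X → P P P .] and shift item [D → P . ,] — shift-reduce conflict.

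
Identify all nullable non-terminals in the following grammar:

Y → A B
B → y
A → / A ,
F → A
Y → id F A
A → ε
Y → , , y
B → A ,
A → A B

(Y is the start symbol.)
{ 'A', 'F' }

ε-productions: A → ε
So A is immediately nullable.
F → A: every symbol on the right is nullable, so F is nullable too.
No further non-terminal can be added: every production for the remaining non-terminals contains a terminal or a non-nullable non-terminal.
Nullable = { 'A', 'F' }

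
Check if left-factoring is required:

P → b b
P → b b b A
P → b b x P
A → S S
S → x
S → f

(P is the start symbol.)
Yes, P has productions with common prefix 'b b'

Left-factoring is needed when two productions for the same non-terminal
share a common prefix on the right-hand side.

Productions for P:
  P → b b
  P → b b b A
  P → b b x P
Productions for S:
  S → x
  S → f

Found common prefix 'b b' in productions for P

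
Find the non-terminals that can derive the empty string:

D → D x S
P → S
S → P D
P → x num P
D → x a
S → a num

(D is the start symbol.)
There are no ε-productions, so no non-terminal can derive ε.
No non-terminals are nullable.

Answer: None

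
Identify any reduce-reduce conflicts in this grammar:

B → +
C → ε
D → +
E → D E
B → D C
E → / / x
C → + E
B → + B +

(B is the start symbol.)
Augment with B' → B and build the canonical LR(0) collection (I0 = CLOSURE({[B' → . B]}), then GOTO on every symbol after a dot until no new states appear). It has 15 states:
  I0: { [B → . + B +], [B → . +], [B → . D C], [B' → . B], [D → . +] }  — shift
  I1: { [B → + . B +], [B → + .], [B → . + B +], [B → . +], [B → . D C], [D → + .], [D → . +] }  — shift, 2 reduces
  I2: { [B' → B .] }  — accept
  I3: { [B → D . C], [C → . + E], [C → .] }  — shift, reduce
  I4: { [C → + . E], [D → . +], [E → . / / x], [E → . D E] }  — shift
  I5: { [B → D C .] }  — reduce
  I6: { [D → + .] }  — reduce
  I7: { [E → / . / x] }  — shift
  I8: { [D → . +], [E → . / / x], [E → . D E], [E → D . E] }  — shift
  I9: { [C → + E .] }  — reduce
  I10: { [E → D E .] }  — reduce
  I11: { [E → / / . x] }  — shift
  I12: { [E → / / x .] }  — reduce
  I13: { [B → + B . +] }  — shift
  I14: { [B → + B + .] }  — reduce

I1 contains complete items [B → + .], [D → + .] — reduce-reduce conflict.

Answer: Yes — I1: [B → + .] vs [D → + .]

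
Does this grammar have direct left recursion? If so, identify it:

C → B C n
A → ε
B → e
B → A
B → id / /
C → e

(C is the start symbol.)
Direct left recursion occurs when N → N α for some non-terminal N (the right-hand side begins with the left-hand side itself).

C → B C n: starts with B
A → ε: starts with ε
B → e: starts with e
B → A: starts with A
B → id / /: starts with id
C → e: starts with e

No direct left recursion found.

Answer: No direct left recursion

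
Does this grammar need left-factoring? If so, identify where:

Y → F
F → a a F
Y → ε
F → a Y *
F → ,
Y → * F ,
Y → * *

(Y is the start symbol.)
Yes, Y has productions with common prefix '*'; F has productions with common prefix 'a'

Left-factoring is needed when two productions for the same non-terminal
share a common prefix on the right-hand side.

Productions for Y:
  Y → F
  Y → ε
  Y → * F ,
  Y → * *
Productions for F:
  F → a a F
  F → a Y *
  F → ,

Found common prefix '*' in productions for Y
Found common prefix 'a' in productions for F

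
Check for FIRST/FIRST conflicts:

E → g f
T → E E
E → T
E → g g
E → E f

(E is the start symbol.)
A FIRST/FIRST conflict occurs when two productions N → α and N → β for the same non-terminal have FIRST(α) ∩ FIRST(β) ≠ ∅ (with ε ∈ FIRST of a nullable right-hand side, so two nullable alternatives also conflict).

FIRST sets of the non-terminals at (or reachable through a nullable prefix from) the front of some alternative:
  FIRST(T) = { 'g' }
  FIRST(E) = { 'g' }

Productions for E:
  E → g f: FIRST = { 'g' }
  E → T: FIRST = { 'g' }
  E → g g: FIRST = { 'g' }
  E → E f: FIRST = { 'g' }
T has only one production, so no FIRST/FIRST conflict is possible there.

Conflict for E: E → g f and E → T
  Overlap: { 'g' }
Conflict for E: E → g f and E → g g
  Overlap: { 'g' }
Conflict for E: E → g f and E → E f
  Overlap: { 'g' }
Conflict for E: E → T and E → g g
  Overlap: { 'g' }
Conflict for E: E → T and E → E f
  Overlap: { 'g' }
Conflict for E: E → g g and E → E f
  Overlap: { 'g' }

Answer: Yes. E → g f / E → T on { 'g' }; E → g f / E → g g on { 'g' }; E → g f / E → E f on { 'g' }; E → T / E → g g on { 'g' }; E → T / E → E f on { 'g' }; E → g g / E → E f on { 'g' }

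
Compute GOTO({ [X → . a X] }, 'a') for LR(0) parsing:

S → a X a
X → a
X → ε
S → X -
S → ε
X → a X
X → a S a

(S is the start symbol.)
{ [X → . a S a], [X → . a X], [X → . a], [X → .], [X → a . X] }

GOTO(I, 'a') = CLOSURE({ [A → αX.β] : [A → α.Xβ] ∈ I, X = 'a' })

Items with dot before 'a', with the dot advanced:
  [X → . a X] → [X → a . X]
Closure of the advanced items:
  [X → a . X] has the dot before X: add [X → . a], [X → .], [X → . a X], [X → . a S a]

GOTO = { [X → . a S a], [X → . a X], [X → . a], [X → .], [X → a . X] }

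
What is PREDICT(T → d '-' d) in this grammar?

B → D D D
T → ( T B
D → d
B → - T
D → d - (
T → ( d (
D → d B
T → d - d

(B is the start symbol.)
{ 'd' }

PREDICT(T → d '-' d) = (FIRST(RHS) \ {ε}) ∪ (FOLLOW(T) if ε ∈ FIRST(RHS), i.e. RHS ⇒* ε)
FIRST(d '-' d) = { 'd' }
ε ∉ FIRST(d '-' d), so FOLLOW(T) is not added.
PREDICT(T → d '-' d) = { 'd' }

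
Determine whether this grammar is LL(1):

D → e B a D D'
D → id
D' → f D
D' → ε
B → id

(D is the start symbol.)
Relevant sets:
  FOLLOW(D') = { $, 'f' }

For D:
  PREDICT(D → e B a D D') = { 'e' }
  PREDICT(D → id) = { 'id' }
For D':
  PREDICT(D' → f D) = { 'f' }
  PREDICT(D' → ε) = { $, 'f' }
B has a single production, so nothing to check there.

Conflict found: Predict set conflict for D': { 'f' }
The grammar is NOT LL(1).

Answer: No. Predict set conflict for D': { 'f' }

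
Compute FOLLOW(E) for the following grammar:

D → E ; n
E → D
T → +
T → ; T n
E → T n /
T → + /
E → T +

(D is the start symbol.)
In D → E ; n: E is followed by ';' n, add FIRST(';' n) \ {ε} = { ';' }

Taking the union: FOLLOW(E) = { ';' }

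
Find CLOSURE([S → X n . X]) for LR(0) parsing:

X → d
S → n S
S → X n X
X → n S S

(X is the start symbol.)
To compute CLOSURE, for each item [A → α.Bβ] where B is a non-terminal, add [B → .γ] for all productions B → γ; repeat for the newly added items until nothing changes.

Start with: [S → X n . X]
  [S → X n . X] has the dot before X: add [X → . d], [X → . n S S]
No further items can be added.

CLOSURE = { [S → X n . X], [X → . d], [X → . n S S] }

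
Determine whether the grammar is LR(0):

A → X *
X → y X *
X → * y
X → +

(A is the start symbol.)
Yes, the grammar is LR(0)

A grammar is LR(0) if no state in the canonical LR(0) collection has:
  - both a shift item (dot before a terminal) and a complete item (shift-reduce conflict), or
  - two or more complete items (reduce-reduce conflict; the accept item [A' → A .] counts as a complete item here).

Augment with A' → A and build the canonical LR(0) collection (I0 = CLOSURE({[A' → . A]}), then GOTO on every symbol after a dot until no new states appear). It has 10 states:
  I0: { [A → . X *], [A' → . A], [X → . * y], [X → . +], [X → . y X *] }  — shift
  I1: { [X → * . y] }  — shift
  I2: { [X → + .] }  — reduce
  I3: { [A' → A .] }  — accept
  I4: { [A → X . *] }  — shift
  I5: { [X → . * y], [X → . +], [X → . y X *], [X → y . X *] }  — shift
  I6: { [X → y X . *] }  — shift
  I7: { [X → y X * .] }  — reduce
  I8: { [A → X * .] }  — reduce
  I9: { [X → * y .] }  — reduce

Every state is either a pure shift/goto state or contains exactly one complete item and nothing to shift — no conflicts. The grammar is LR(0).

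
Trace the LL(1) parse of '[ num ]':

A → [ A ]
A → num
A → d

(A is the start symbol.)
LL(1) parsing maintains a stack (initially the start symbol over $) and the input. At each step: if the stack top is a terminal, match it against the current input token; if it is a non-terminal N, replace it with the RHS of M[N, lookahead] (the unique production whose predict set contains the lookahead).

Stack is shown with the top on the left.

Stack    Input      Action
--------------------------
A $      [ num ] $  output A → [ A ]
[ A ] $  [ num ] $  match '['
A ] $    num ] $    output A → num
num ] $  num ] $    match 'num'
] $      ] $        match ']'
$        $          accept

The string is accepted.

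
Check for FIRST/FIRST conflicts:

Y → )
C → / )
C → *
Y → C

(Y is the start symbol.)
No FIRST/FIRST conflicts.

FIRST sets of the non-terminals at (or reachable through a nullable prefix from) the front of some alternative:
  FIRST(C) = { '*', '/' }

Productions for Y:
  Y → ): FIRST = { ')' }
  Y → C: FIRST = { '*', '/' }
Productions for C:
  C → / ): FIRST = { '/' }
  C → *: FIRST = { '*' }

All alternatives of each non-terminal have pairwise disjoint FIRST sets.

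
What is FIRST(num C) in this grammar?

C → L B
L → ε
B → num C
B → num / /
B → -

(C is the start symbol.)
To compute FIRST(num C), process the symbols left to right:
Symbol num is a terminal. Add 'num' and stop.
FIRST(num C) = { 'num' }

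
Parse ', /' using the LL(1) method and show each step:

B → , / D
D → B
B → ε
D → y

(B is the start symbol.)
LL(1) parsing maintains a stack (initially the start symbol over $) and the input. At each step: if the stack top is a terminal, match it against the current input token; if it is a non-terminal N, replace it with the RHS of M[N, lookahead] (the unique production whose predict set contains the lookahead).

Stack is shown with the top on the left.

Stack    Input  Action
----------------------
B $      , / $  output B → , / D
, / D $  , / $  match ','
/ D $    / $    match '/'
D $      $      output D → B
B $      $      output B → ε
$        $      accept

The string is accepted.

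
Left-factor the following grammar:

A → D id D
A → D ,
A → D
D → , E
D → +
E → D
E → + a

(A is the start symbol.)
A → D A'
A' → id D
A' → ,
A' → ε
D → , E
D → +
E → D
E → + a

Left-factoring transforms A → αβ₁ | αβ₂ into A → αA' and A' → β₁ | β₂
(α is the longest common prefix among the alternatives). Repeat until
no nonterminal has two alternatives with a common prefix.

Round 1: A has alternatives sharing prefix 'D'. Introduce A': A → D A'
  Add: A' → id D
  Add: A' → ,
  Add: A' → ε

No remaining common prefixes — done.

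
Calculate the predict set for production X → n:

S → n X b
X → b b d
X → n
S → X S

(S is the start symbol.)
{ 'n' }

PREDICT(X → n) = (FIRST(RHS) \ {ε}) ∪ (FOLLOW(X) if ε ∈ FIRST(RHS), i.e. RHS ⇒* ε)
FIRST(n) = { 'n' }
ε ∉ FIRST(n), so FOLLOW(X) is not added.
PREDICT(X → n) = { 'n' }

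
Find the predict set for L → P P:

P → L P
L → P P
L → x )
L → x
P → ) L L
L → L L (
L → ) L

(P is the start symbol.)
PREDICT(L → P P) = (FIRST(RHS) \ {ε}) ∪ (FOLLOW(L) if ε ∈ FIRST(RHS), i.e. RHS ⇒* ε)
FIRST(P) = { ')', 'x' }
FIRST(P P) = { ')', 'x' }
ε ∉ FIRST(P P), so FOLLOW(L) is not added.
PREDICT(L → P P) = { ')', 'x' }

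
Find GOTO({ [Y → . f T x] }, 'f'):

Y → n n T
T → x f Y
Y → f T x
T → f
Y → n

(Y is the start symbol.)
GOTO(I, 'f') = CLOSURE({ [A → αX.β] : [A → α.Xβ] ∈ I, X = 'f' })

Items with dot before 'f', with the dot advanced:
  [Y → . f T x] → [Y → f . T x]
Closure of the advanced items:
  [Y → f . T x] has the dot before T: add [T → . x f Y], [T → . f]

GOTO = { [T → . f], [T → . x f Y], [Y → f . T x] }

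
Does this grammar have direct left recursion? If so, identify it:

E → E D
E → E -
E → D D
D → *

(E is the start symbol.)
Yes, E is left-recursive

Direct left recursion occurs when N → N α for some non-terminal N (the right-hand side begins with the left-hand side itself).

E → E D: LEFT RECURSIVE (starts with E)
E → E -: LEFT RECURSIVE (starts with E)
E → D D: starts with D
D → *: starts with '*'

The grammar has direct left recursion on: E.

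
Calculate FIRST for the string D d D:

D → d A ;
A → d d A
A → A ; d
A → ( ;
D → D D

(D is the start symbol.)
{ 'd' }

FIRST sets of the non-terminals involved (from the grammar, by fixed-point iteration):
  FIRST(D) = { 'd' }

To compute FIRST(D d D), process the symbols left to right:
Symbol D is a non-terminal. Add FIRST(D) \ {ε} = { 'd' }
D is not nullable (ε ∉ FIRST(D)), so stop here.
FIRST(D d D) = { 'd' }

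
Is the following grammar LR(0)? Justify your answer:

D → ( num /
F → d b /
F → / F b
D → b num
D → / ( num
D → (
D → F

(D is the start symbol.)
No. Shift-reduce conflict between [D → ( .] and [D → ( . num /]

A grammar is LR(0) if no state in the canonical LR(0) collection has:
  - both a shift item (dot before a terminal) and a complete item (shift-reduce conflict), or
  - two or more complete items (reduce-reduce conflict; the accept item [D' → D .] counts as a complete item here).

Augment with D' → D and build the canonical LR(0) collection (I0 = CLOSURE({[D' → . D]}), then GOTO on every symbol after a dot until no new states appear). It has 17 states:
  I0: { [D → . ( num /], [D → . (], [D → . / ( num], [D → . F], [D → . b num], [D' → . D], [F → . / F b], [F → . d b /] }  — shift
  I1: { [D → ( . num /], [D → ( .] }  — shift, reduce
  I2: { [D → / . ( num], [F → . / F b], [F → . d b /], [F → / . F b] }  — shift
  I3: { [D' → D .] }  — accept
  I4: { [D → F .] }  — reduce
  I5: { [D → b . num] }  — shift
  I6: { [F → d . b /] }  — shift
  I7: { [F → d b . /] }  — shift
  I8: { [F → d b / .] }  — reduce
  I9: { [D → b num .] }  — reduce
  I10: { [D → / ( . num] }  — shift
  I11: { [F → . / F b], [F → . d b /], [F → / . F b] }  — shift
  I12: { [F → / F . b] }  — shift
  I13: { [F → / F b .] }  — reduce
  I14: { [D → / ( num .] }  — reduce
  I15: { [D → ( num . /] }  — shift
  I16: { [D → ( num / .] }  — reduce

Conflict in state I1:
  Shift-reduce conflict between [D → ( .] and [D → ( . num /]
So the grammar is NOT LR(0).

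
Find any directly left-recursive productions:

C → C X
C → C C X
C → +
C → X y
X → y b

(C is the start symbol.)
C → C X: LEFT RECURSIVE (starts with C)
C → C C X: LEFT RECURSIVE (starts with C)
C → +: starts with '+'
C → X y: starts with X
X → y b: starts with y

The grammar has direct left recursion on: C.

Answer: Yes, C is left-recursive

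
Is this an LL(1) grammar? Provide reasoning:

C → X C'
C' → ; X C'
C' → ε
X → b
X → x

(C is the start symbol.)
A grammar is LL(1) if for each non-terminal N with multiple productions, the predict sets of those productions are pairwise disjoint, where PREDICT(N → α) = (FIRST(α) \ {ε}) ∪ (FOLLOW(N) if α ⇒* ε).

Relevant sets:
  FOLLOW(C') = { $ }

For C':
  PREDICT(C' → ';' X C') = { ';' }
  PREDICT(C' → ε) = { $ }
For X:
  PREDICT(X → b) = { 'b' }
  PREDICT(X → x) = { 'x' }
C has a single production, so nothing to check there.

All predict sets are disjoint. The grammar IS LL(1).

Answer: Yes, the grammar is LL(1).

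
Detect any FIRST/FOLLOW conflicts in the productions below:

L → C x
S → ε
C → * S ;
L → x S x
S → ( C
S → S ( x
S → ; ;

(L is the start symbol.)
Yes. S → '(' C with FOLLOW(S) on { '(' }; S → S '(' x with FOLLOW(S) on { '(', ';' }; S → ';' ';' with FOLLOW(S) on { ';' }

A FIRST/FOLLOW conflict occurs when a non-terminal N has a nullable alternative N → β (β ⇒* ε) and another alternative N → α with FIRST(α) ∩ FOLLOW(N) ≠ ∅: on such a lookahead the parser cannot decide between expanding α and letting N vanish via β.

Nullable non-terminals: S.
FIRST sets used below: FIRST(S) = { '(', ';', ε }

S: nullable alternative(s) S → ε; FOLLOW(S) = { '(', ';', 'x' }
  S → ε: FIRST \ {ε} = { } — this is the only nullable alternative, skip
  S → ( C: FIRST \ {ε} = { '(' } — overlaps FOLLOW(S) on { '(' }: CONFLICT
  S → S ( x: FIRST \ {ε} = { '(', ';' } — overlaps FOLLOW(S) on { '(', ';' }: CONFLICT
  S → ; ;: FIRST \ {ε} = { ';' } — overlaps FOLLOW(S) on { ';' }: CONFLICT

C, L have no nullable alternative, so no FIRST/FOLLOW check is needed there.

So the grammar has 3 FIRST/FOLLOW conflicts (marked CONFLICT above).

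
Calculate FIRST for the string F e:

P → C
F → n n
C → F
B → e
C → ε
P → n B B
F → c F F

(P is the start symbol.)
FIRST sets of the non-terminals involved (from the grammar, by fixed-point iteration):
  FIRST(F) = { 'c', 'n' }

To compute FIRST(F e), process the symbols left to right:
Symbol F is a non-terminal. Add FIRST(F) \ {ε} = { 'c', 'n' }
F is not nullable (ε ∉ FIRST(F)), so stop here.
FIRST(F e) = { 'c', 'n' }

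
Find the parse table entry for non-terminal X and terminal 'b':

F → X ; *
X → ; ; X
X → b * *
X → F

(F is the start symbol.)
To find M[X, 'b'], we find productions for X where 'b' is in the predict set (PREDICT(N → α) = (FIRST(α) \ {ε}) ∪ (FOLLOW(N) if α ⇒* ε)).

Relevant sets:
  FIRST(F) = { ';', 'b' }

X → ; ; X: PREDICT = { ';' }
X → b * *: PREDICT = { 'b' }
  'b' is in predict set, so this production goes in M[X, 'b']
X → F: PREDICT = { ';', 'b' }
  'b' is in predict set, so this production goes in M[X, 'b']

M[X, 'b'] = X → b * *, X → F  (a multiply-defined cell — the grammar is not LL(1))

Answer: X → b * *, X → F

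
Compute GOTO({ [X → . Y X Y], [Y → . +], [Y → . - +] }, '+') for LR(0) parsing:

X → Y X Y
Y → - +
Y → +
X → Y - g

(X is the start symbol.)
GOTO(I, '+') = CLOSURE({ [A → αX.β] : [A → α.Xβ] ∈ I, X = '+' })

Items with dot before '+', with the dot advanced:
  [Y → . +] → [Y → + .]
Closure adds nothing (no advanced item has the dot before a non-terminal).

GOTO = { [Y → + .] }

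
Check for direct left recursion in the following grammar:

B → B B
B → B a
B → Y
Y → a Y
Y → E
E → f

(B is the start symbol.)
Yes, B is left-recursive

B → B B: LEFT RECURSIVE (starts with B)
B → B a: LEFT RECURSIVE (starts with B)
B → Y: starts with Y
Y → a Y: starts with a
Y → E: starts with E
E → f: starts with f

The grammar has direct left recursion on: B.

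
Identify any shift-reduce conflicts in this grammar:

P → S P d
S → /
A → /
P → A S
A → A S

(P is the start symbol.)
A shift-reduce conflict occurs when an LR(0) state has both:
  - a complete (reduce) item [A → α .] (dot at the end), and
  - a shift item [B → β . c γ] (dot before a terminal).

Augment with P' → P and build the canonical LR(0) collection (I0 = CLOSURE({[P' → . P]}), then GOTO on every symbol after a dot until no new states appear). It has 9 states:
  I0: { [A → . /], [A → . A S], [P → . A S], [P → . S P d], [P' → . P], [S → . /] }  — shift
  I1: { [A → / .], [S → / .] }  — 2 reduces
  I2: { [A → A . S], [P → A . S], [S → . /] }  — shift
  I3: { [P' → P .] }  — accept
  I4: { [A → . /], [A → . A S], [P → . A S], [P → . S P d], [P → S . P d], [S → . /] }  — shift
  I5: { [P → S P . d] }  — shift
  I6: { [P → S P d .] }  — reduce
  I7: { [S → / .] }  — reduce
  I8: { [A → A S .], [P → A S .] }  — 2 reduces

No state contains both a complete item and a shift item.

Answer: No shift-reduce conflicts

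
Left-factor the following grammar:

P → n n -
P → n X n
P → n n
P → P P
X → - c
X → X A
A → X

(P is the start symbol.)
P → n P'
P' → n P''
P'' → -
P'' → ε
P' → X n
P → P P
X → - c
X → X A
A → X

Left-factoring transforms A → αβ₁ | αβ₂ into A → αA' and A' → β₁ | β₂
(α is the longest common prefix among the alternatives). Repeat until
no nonterminal has two alternatives with a common prefix.

Round 1: P has alternatives sharing prefix 'n'. Introduce P': P → n P'
  Add: P' → n -
  Add: P' → X n
  Add: P' → n

Round 2: P' has alternatives sharing prefix 'n'. Introduce P'': P' → n P''
  Add: P'' → -
  Add: P'' → ε

No remaining common prefixes — done.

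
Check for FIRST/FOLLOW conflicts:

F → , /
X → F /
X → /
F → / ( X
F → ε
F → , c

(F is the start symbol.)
Nullable non-terminals: F.

F: nullable alternative(s) F → ε; FOLLOW(F) = { $, '/' }
  F → , /: FIRST \ {ε} = { ',' } — disjoint from FOLLOW(F)
  F → / ( X: FIRST \ {ε} = { '/' } — overlaps FOLLOW(F) on { '/' }: CONFLICT
  F → ε: FIRST \ {ε} = { } — this is the only nullable alternative, skip
  F → , c: FIRST \ {ε} = { ',' } — disjoint from FOLLOW(F)

X has no nullable alternative, so no FIRST/FOLLOW check is needed there.

So the grammar has 1 FIRST/FOLLOW conflict (marked CONFLICT above).

Answer: Yes. F → '/' '(' X with FOLLOW(F) on { '/' }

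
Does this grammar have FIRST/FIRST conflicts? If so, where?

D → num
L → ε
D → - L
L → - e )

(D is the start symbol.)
No FIRST/FIRST conflicts.

Productions for D:
  D → num: FIRST = { 'num' }
  D → - L: FIRST = { '-' }
Productions for L:
  L → ε: FIRST = { ε }
  L → - e ): FIRST = { '-' }

All alternatives of each non-terminal have pairwise disjoint FIRST sets.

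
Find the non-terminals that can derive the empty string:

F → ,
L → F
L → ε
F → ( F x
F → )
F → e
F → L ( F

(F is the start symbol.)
{ 'L' }

A non-terminal is nullable if it can derive ε (the empty string): either it has an ε-production, or it has a production whose right-hand side consists entirely of nullable non-terminals.

ε-productions: L → ε
So L is immediately nullable.
No further non-terminal can be added: every production for the remaining non-terminals contains a terminal or a non-nullable non-terminal.
Nullable = { 'L' }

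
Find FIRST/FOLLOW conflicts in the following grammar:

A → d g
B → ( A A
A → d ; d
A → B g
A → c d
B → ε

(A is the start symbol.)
No FIRST/FOLLOW conflicts.

A FIRST/FOLLOW conflict occurs when a non-terminal N has a nullable alternative N → β (β ⇒* ε) and another alternative N → α with FIRST(α) ∩ FOLLOW(N) ≠ ∅: on such a lookahead the parser cannot decide between expanding α and letting N vanish via β.

Nullable non-terminals: B.

B: nullable alternative(s) B → ε; FOLLOW(B) = { 'g' }
  B → ( A A: FIRST \ {ε} = { '(' } — disjoint from FOLLOW(B)
  B → ε: FIRST \ {ε} = { } — this is the only nullable alternative, skip

A has no nullable alternative, so no FIRST/FOLLOW check is needed there.

No FIRST/FOLLOW conflicts found.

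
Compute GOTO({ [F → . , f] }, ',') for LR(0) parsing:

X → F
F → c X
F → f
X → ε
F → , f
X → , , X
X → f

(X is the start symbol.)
GOTO(I, ',') = CLOSURE({ [A → αX.β] : [A → α.Xβ] ∈ I, X = ',' })

Items with dot before ',', with the dot advanced:
  [F → . , f] → [F → , . f]
Closure adds nothing (no advanced item has the dot before a non-terminal).

GOTO = { [F → , . f] }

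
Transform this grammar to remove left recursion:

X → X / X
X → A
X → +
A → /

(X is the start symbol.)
X → A X'
X → + X'
X' → / X X'
X' → ε
A → /

X is directly left-recursive. The standard transformation for
  A → A α₁ | ... | A α_m | β₁ | ... | β_n
is
  A  → β₁ A' | ... | β_n A'
  A' → α₁ A' | ... | α_m A' | ε

X → A becomes X → A X'
X → + becomes X → + X'
X → X / X becomes X' → / X X'
Add X' → ε

Productions for other non-terminals are unchanged:
  A → /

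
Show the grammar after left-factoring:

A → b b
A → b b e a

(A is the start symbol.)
Left-factoring transforms A → αβ₁ | αβ₂ into A → αA' and A' → β₁ | β₂
(α is the longest common prefix among the alternatives). Repeat until
no nonterminal has two alternatives with a common prefix.

Round 1: A has alternatives sharing prefix 'b b'. Introduce A': A → b b A'
  Add: A' → ε
  Add: A' → e a

No remaining common prefixes — done.

Resulting grammar:
A → b b A'
A' → ε
A' → e a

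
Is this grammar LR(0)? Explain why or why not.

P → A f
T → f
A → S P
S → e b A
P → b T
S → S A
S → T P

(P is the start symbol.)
A grammar is LR(0) if no state in the canonical LR(0) collection has:
  - both a shift item (dot before a terminal) and a complete item (shift-reduce conflict), or
  - two or more complete items (reduce-reduce conflict; the accept item [P' → P .] counts as a complete item here).

Augment with P' → P and build the canonical LR(0) collection (I0 = CLOSURE({[P' → . P]}), then GOTO on every symbol after a dot until no new states appear). It has 15 states:
  I0: { [A → . S P], [P → . A f], [P → . b T], [P' → . P], [S → . S A], [S → . T P], [S → . e b A], [T → . f] }  — shift
  I1: { [P → A . f] }  — shift
  I2: { [P' → P .] }  — accept
  I3: { [A → . S P], [A → S . P], [P → . A f], [P → . b T], [S → . S A], [S → . T P], [S → . e b A], [S → S . A], [T → . f] }  — shift
  I4: { [A → . S P], [P → . A f], [P → . b T], [S → . S A], [S → . T P], [S → . e b A], [S → T . P], [T → . f] }  — shift
  I5: { [P → b . T], [T → . f] }  — shift
  I6: { [S → e . b A] }  — shift
  I7: { [T → f .] }  — reduce
  I8: { [A → . S P], [S → . S A], [S → . T P], [S → . e b A], [S → e b . A], [T → . f] }  — shift
  I9: { [S → e b A .] }  — reduce
  I10: { [P → b T .] }  — reduce
  I11: { [S → T P .] }  — reduce
  I12: { [P → A . f], [S → S A .] }  — shift, reduce
  I13: { [A → S P .] }  — reduce
  I14: { [P → A f .] }  — reduce

Conflict in state I12:
  Shift-reduce conflict between [S → S A .] and [P → A . f]
So the grammar is NOT LR(0).

Answer: No. Shift-reduce conflict between [S → S A .] and [P → A . f]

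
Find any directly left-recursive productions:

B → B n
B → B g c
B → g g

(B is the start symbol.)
Direct left recursion occurs when N → N α for some non-terminal N (the right-hand side begins with the left-hand side itself).

B → B n: LEFT RECURSIVE (starts with B)
B → B g c: LEFT RECURSIVE (starts with B)
B → g g: starts with g

The grammar has direct left recursion on: B.

Answer: Yes, B is left-recursive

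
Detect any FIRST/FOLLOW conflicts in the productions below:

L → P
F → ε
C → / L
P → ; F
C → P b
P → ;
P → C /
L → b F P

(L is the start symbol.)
A FIRST/FOLLOW conflict occurs when a non-terminal N has a nullable alternative N → β (β ⇒* ε) and another alternative N → α with FIRST(α) ∩ FOLLOW(N) ≠ ∅: on such a lookahead the parser cannot decide between expanding α and letting N vanish via β.

Nullable non-terminals: F.
F has a nullable alternative but only one production, so nothing to check.

C, L, P have no nullable alternative, so no FIRST/FOLLOW check is needed there.

No FIRST/FOLLOW conflicts found.

Answer: No FIRST/FOLLOW conflicts.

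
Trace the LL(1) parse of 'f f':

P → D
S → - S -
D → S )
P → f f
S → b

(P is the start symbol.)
Stack is shown with the top on the left.

Stack  Input  Action
--------------------
P $    f f $  output P → f f
f f $  f f $  match 'f'
f $    f $    match 'f'
$      $      accept

The string is accepted.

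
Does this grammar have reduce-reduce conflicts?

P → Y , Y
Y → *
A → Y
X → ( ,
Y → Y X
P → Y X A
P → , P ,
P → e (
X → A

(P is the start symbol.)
No reduce-reduce conflicts

A reduce-reduce conflict occurs when an LR(0) state has two complete items [A → α .] and [B → β .] — both call for a reduction, and with no lookahead the parser cannot choose between them.

Augment with P' → P and build the canonical LR(0) collection (I0 = CLOSURE({[P' → . P]}), then GOTO on every symbol after a dot until no new states appear). It has 18 states:
  I0: { [P → . , P ,], [P → . Y , Y], [P → . Y X A], [P → . e (], [P' → . P], [Y → . *], [Y → . Y X] }  — shift
  I1: { [Y → * .] }  — reduce
  I2: { [P → , . P ,], [P → . , P ,], [P → . Y , Y], [P → . Y X A], [P → . e (], [Y → . *], [Y → . Y X] }  — shift
  I3: { [P' → P .] }  — accept
  I4: { [A → . Y], [P → Y . , Y], [P → Y . X A], [X → . ( ,], [X → . A], [Y → . *], [Y → . Y X], [Y → Y . X] }  — shift
  I5: { [P → e . (] }  — shift
  I6: { [P → e ( .] }  — reduce
  I7: { [X → ( . ,] }  — shift
  I8: { [P → Y , . Y], [Y → . *], [Y → . Y X] }  — shift
  I9: { [X → A .] }  — reduce
  I10: { [A → . Y], [P → Y X . A], [Y → . *], [Y → . Y X], [Y → Y X .] }  — shift, reduce
  I11: { [A → . Y], [A → Y .], [X → . ( ,], [X → . A], [Y → . *], [Y → . Y X], [Y → Y . X] }  — shift, reduce
  I12: { [Y → Y X .] }  — reduce
  I13: { [P → Y X A .] }  — reduce
  I14: { [A → . Y], [P → Y , Y .], [X → . ( ,], [X → . A], [Y → . *], [Y → . Y X], [Y → Y . X] }  — shift, reduce
  I15: { [X → ( , .] }  — reduce
  I16: { [P → , P . ,] }  — shift
  I17: { [P → , P , .] }  — reduce

No state contains more than one complete item.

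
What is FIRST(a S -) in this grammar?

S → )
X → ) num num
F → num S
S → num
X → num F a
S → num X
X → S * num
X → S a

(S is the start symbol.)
{ 'a' }

To compute FIRST(a S -), process the symbols left to right:
Symbol a is a terminal. Add 'a' and stop.
FIRST(a S -) = { 'a' }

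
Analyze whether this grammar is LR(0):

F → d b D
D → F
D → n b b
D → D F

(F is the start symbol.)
No. Shift-reduce conflict between [F → d b D .] and [F → . d b D]

A grammar is LR(0) if no state in the canonical LR(0) collection has:
  - both a shift item (dot before a terminal) and a complete item (shift-reduce conflict), or
  - two or more complete items (reduce-reduce conflict; the accept item [F' → F .] counts as a complete item here).

Augment with F' → F and build the canonical LR(0) collection (I0 = CLOSURE({[F' → . F]}), then GOTO on every symbol after a dot until no new states appear). It has 10 states:
  I0: { [F → . d b D], [F' → . F] }  — shift
  I1: { [F' → F .] }  — accept
  I2: { [F → d . b D] }  — shift
  I3: { [D → . D F], [D → . F], [D → . n b b], [F → . d b D], [F → d b . D] }  — shift
  I4: { [D → D . F], [F → . d b D], [F → d b D .] }  — shift, reduce
  I5: { [D → F .] }  — reduce
  I6: { [D → n . b b] }  — shift
  I7: { [D → n b . b] }  — shift
  I8: { [D → n b b .] }  — reduce
  I9: { [D → D F .] }  — reduce

Conflict in state I4:
  Shift-reduce conflict between [F → d b D .] and [F → . d b D]
So the grammar is NOT LR(0).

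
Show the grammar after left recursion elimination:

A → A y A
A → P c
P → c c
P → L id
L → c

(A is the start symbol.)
A → P c A'
A' → y A A'
A' → ε
P → c c
P → L id
L → c

A is directly left-recursive. The standard transformation for
  A → A α₁ | ... | A α_m | β₁ | ... | β_n
is
  A  → β₁ A' | ... | β_n A'
  A' → α₁ A' | ... | α_m A' | ε

A → P c becomes A → P c A'
A → A y A becomes A' → y A A'
Add A' → ε

Productions for other non-terminals are unchanged:
  P → c c
  P → L id
  L → c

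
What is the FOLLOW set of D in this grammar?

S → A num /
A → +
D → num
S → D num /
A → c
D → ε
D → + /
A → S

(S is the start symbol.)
{ 'num' }

To compute FOLLOW(D), find every occurrence of D on a right-hand side N → α D β: add FIRST(β) \ {ε}, and if β is empty or nullable also add FOLLOW(N). Iterate to a fixed point.

In S → D num /: D is followed by num '/', add FIRST(num '/') \ {ε} = { 'num' }

Taking the union: FOLLOW(D) = { 'num' }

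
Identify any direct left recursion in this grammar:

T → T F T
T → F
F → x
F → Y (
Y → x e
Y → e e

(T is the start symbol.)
T → T F T: LEFT RECURSIVE (starts with T)
T → F: starts with F
F → x: starts with x
F → Y (: starts with Y
Y → x e: starts with x
Y → e e: starts with e

The grammar has direct left recursion on: T.

Answer: Yes, T is left-recursive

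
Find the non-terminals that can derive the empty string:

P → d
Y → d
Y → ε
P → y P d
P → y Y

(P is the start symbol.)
{ 'Y' }

A non-terminal is nullable if it can derive ε (the empty string): either it has an ε-production, or it has a production whose right-hand side consists entirely of nullable non-terminals.

ε-productions: Y → ε
So Y is immediately nullable.
No further non-terminal can be added: every production for the remaining non-terminals contains a terminal or a non-nullable non-terminal.
Nullable = { 'Y' }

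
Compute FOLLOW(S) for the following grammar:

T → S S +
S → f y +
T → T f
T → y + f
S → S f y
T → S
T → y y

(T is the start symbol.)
{ $, '+', 'f' }

To compute FOLLOW(S), find every occurrence of S on a right-hand side N → α S β: add FIRST(β) \ {ε}, and if β is empty or nullable also add FOLLOW(N). Iterate to a fixed point.

In T → S S +: S is followed by S '+', add FIRST(S '+') \ {ε} = { 'f' }
In T → S S +: S is followed by '+', add FIRST('+') \ {ε} = { '+' }
In S → S f y: S is followed by f y, add FIRST(f y) \ {ε} = { 'f' }
In T → S: S is at the end, add FOLLOW(T)

The FOLLOW sets referred to above (computed the same way, to a fixed point):
  FOLLOW(T) = { $, 'f' }

Taking the union: FOLLOW(S) = { $, '+', 'f' }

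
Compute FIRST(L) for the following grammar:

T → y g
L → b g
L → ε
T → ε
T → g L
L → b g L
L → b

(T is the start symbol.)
To compute FIRST(L), examine every production with L on the left-hand side, reading each right-hand side left to right until a non-nullable symbol is reached.

From L → b g:
  - b is a terminal: add 'b' and stop
From L → ε:
  - ε-production, so ε ∈ FIRST(L)
From L → b g L:
  - b is a terminal: add 'b' and stop
From L → b:
  - b is a terminal: add 'b' and stop

Collecting: FIRST(L) = { 'b', ε }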